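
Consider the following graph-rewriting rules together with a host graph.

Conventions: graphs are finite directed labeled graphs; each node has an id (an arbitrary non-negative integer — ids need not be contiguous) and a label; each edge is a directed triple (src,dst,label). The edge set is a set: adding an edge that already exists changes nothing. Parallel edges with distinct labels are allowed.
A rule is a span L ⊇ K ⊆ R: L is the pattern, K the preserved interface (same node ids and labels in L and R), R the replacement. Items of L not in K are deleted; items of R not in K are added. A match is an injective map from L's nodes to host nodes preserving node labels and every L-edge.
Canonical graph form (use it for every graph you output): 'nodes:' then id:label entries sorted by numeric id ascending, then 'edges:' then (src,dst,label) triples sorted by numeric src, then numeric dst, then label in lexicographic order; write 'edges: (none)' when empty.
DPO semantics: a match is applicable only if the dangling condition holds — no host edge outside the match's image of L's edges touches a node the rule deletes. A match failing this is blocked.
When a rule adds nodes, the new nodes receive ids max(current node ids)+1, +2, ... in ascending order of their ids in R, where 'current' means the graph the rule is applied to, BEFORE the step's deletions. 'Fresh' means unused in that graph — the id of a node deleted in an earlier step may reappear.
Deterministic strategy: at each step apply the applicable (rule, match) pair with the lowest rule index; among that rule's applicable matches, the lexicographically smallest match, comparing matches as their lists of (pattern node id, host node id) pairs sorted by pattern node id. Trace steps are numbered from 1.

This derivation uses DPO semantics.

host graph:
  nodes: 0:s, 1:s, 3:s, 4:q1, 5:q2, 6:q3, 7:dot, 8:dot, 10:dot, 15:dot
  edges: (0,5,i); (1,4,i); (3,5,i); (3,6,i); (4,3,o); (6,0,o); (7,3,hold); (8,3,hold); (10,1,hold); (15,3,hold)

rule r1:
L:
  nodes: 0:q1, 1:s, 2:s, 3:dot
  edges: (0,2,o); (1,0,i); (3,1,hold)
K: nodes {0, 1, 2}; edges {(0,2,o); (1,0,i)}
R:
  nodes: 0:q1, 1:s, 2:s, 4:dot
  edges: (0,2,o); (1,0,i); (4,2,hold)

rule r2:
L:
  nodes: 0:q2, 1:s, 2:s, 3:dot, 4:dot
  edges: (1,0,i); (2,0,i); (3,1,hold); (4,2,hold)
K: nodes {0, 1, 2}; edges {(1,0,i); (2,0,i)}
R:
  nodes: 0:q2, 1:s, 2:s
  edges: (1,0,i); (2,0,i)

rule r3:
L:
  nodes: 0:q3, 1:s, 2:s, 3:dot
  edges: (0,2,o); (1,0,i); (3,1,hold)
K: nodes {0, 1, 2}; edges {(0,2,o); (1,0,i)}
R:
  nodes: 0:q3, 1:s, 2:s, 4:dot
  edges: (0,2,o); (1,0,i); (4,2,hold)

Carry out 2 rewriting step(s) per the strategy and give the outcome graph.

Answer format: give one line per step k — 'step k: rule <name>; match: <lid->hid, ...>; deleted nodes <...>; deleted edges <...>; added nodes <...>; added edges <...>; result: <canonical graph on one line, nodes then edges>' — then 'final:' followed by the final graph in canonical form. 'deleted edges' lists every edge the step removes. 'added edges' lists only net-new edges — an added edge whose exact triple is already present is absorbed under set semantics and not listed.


step 1: rule r1; match: 0->4, 1->1, 2->3, 3->10; deleted nodes 10; deleted edges (10,1,hold); added nodes 16; added edges (16,3,hold); result: nodes: 0:s, 1:s, 3:s, 4:q1, 5:q2, 6:q3, 7:dot, 8:dot, 15:dot, 16:dot edges: (0,5,i); (1,4,i); (3,5,i); (3,6,i); (4,3,o); (6,0,o); (7,3,hold); (8,3,hold); (15,3,hold); (16,3,hold)
step 2: rule r3; match: 0->6, 1->3, 2->0, 3->7; deleted nodes 7; deleted edges (7,3,hold); added nodes 17; added edges (17,0,hold); result: nodes: 0:s, 1:s, 3:s, 4:q1, 5:q2, 6:q3, 8:dot, 15:dot, 16:dot, 17:dot edges: (0,5,i); (1,4,i); (3,5,i); (3,6,i); (4,3,o); (6,0,o); (8,3,hold); (15,3,hold); (16,3,hold); (17,0,hold)
final:
nodes: 0:s, 1:s, 3:s, 4:q1, 5:q2, 6:q3, 8:dot, 15:dot, 16:dot, 17:dot
edges: (0,5,i); (1,4,i); (3,5,i); (3,6,i); (4,3,o); (6,0,o); (8,3,hold); (15,3,hold); (16,3,hold); (17,0,hold)


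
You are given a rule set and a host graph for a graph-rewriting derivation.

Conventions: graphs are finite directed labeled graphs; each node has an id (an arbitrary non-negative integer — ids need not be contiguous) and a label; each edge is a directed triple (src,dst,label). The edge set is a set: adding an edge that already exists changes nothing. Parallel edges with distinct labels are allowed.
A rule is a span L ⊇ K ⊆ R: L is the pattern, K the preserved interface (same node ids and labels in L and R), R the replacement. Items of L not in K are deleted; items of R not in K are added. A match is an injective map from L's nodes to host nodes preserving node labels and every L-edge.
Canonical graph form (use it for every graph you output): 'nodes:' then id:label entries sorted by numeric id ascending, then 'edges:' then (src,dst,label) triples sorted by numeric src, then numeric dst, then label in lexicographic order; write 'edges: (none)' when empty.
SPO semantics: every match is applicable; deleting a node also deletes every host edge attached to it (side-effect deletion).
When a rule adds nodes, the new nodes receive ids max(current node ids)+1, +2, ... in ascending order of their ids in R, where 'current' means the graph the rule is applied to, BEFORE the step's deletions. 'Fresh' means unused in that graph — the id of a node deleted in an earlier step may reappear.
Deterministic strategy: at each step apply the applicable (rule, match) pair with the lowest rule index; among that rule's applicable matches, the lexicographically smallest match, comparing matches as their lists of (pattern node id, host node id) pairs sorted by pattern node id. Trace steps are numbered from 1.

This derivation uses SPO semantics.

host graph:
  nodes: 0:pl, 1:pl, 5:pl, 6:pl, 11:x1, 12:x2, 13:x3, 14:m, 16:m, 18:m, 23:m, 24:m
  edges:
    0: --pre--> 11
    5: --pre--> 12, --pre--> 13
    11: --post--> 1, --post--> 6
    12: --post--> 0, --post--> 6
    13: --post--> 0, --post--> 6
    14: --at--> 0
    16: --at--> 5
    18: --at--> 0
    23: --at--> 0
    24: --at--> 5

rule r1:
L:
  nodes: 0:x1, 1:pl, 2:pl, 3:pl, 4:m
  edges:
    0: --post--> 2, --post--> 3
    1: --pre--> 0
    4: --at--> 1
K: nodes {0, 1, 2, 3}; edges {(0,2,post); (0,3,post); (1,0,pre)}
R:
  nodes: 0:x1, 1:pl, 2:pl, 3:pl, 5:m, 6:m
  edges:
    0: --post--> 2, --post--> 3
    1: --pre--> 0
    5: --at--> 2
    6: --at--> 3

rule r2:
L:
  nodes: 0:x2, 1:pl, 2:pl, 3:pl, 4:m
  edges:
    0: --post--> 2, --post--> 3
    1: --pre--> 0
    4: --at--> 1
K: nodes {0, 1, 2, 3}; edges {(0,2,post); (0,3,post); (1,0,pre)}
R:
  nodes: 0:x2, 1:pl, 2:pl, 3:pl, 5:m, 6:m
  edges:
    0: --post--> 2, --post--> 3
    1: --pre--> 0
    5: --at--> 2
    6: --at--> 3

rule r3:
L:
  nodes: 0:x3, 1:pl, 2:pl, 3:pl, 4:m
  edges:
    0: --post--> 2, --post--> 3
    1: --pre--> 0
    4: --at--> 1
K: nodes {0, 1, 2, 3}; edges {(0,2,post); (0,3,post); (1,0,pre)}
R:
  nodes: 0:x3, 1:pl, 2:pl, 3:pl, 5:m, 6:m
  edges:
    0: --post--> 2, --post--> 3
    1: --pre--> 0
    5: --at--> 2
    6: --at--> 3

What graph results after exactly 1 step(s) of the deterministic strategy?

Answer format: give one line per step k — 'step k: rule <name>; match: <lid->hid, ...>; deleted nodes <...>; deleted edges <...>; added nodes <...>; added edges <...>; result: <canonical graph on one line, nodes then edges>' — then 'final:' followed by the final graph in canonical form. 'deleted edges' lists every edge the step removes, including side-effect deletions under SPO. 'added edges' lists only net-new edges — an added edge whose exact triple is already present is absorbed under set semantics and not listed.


step 1: rule r1; match: 0->11, 1->0, 2->1, 3->6, 4->14; deleted nodes 14; deleted edges (14,0,at); added nodes 25, 26; added edges (25,1,at); (26,6,at); result: nodes: 0:pl, 1:pl, 5:pl, 6:pl, 11:x1, 12:x2, 13:x3, 16:m, 18:m, 23:m, 24:m, 25:m, 26:m edges: (0,11,pre); (5,12,pre); (5,13,pre); (11,1,post); (11,6,post); (12,0,post); (12,6,post); (13,0,post); (13,6,post); (16,5,at); (18,0,at); (23,0,at); (24,5,at); (25,1,at); (26,6,at)
final:
nodes: 0:pl, 1:pl, 5:pl, 6:pl, 11:x1, 12:x2, 13:x3, 16:m, 18:m, 23:m, 24:m, 25:m, 26:m
edges: (0,11,pre); (5,12,pre); (5,13,pre); (11,1,post); (11,6,post); (12,0,post); (12,6,post); (13,0,post); (13,6,post); (16,5,at); (18,0,at); (23,0,at); (24,5,at); (25,1,at); (26,6,at)


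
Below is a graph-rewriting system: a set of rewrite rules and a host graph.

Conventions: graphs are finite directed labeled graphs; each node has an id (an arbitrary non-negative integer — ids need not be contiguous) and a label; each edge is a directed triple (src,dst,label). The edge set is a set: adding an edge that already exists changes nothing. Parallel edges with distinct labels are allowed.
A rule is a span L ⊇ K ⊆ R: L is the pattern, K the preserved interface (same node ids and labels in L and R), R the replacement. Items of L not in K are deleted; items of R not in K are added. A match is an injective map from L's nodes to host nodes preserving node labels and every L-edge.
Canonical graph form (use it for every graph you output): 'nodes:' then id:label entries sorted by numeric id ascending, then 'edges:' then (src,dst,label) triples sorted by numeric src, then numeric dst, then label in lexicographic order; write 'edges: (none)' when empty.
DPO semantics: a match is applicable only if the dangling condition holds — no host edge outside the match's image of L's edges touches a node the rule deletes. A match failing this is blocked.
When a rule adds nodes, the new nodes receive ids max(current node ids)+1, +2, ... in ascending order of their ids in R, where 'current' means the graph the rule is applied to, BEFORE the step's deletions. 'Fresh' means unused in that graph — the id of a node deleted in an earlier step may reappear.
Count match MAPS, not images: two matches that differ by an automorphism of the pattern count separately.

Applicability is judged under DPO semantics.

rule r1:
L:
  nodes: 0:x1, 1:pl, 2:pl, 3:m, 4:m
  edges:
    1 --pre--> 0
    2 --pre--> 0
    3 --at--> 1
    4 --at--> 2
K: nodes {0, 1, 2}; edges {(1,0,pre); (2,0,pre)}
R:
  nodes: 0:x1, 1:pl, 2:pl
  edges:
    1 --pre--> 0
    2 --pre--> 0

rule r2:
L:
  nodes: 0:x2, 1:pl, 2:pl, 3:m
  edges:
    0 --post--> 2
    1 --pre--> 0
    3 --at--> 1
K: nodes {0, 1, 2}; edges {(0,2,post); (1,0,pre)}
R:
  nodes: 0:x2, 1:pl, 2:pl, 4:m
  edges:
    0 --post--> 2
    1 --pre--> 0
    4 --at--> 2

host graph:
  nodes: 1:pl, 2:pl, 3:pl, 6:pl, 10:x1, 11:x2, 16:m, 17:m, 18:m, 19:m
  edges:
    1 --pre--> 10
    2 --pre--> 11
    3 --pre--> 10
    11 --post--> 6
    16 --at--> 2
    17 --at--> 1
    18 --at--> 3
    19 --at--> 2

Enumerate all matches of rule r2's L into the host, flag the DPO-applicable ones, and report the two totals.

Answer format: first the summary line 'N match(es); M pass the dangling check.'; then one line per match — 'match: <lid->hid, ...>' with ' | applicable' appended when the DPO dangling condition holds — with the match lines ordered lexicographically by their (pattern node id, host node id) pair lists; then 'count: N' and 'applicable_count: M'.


2 match(es); 2 pass the dangling check.
match: 0->11, 1->2, 2->6, 3->16 | applicable
match: 0->11, 1->2, 2->6, 3->19 | applicable
count: 2
applicable_count: 2


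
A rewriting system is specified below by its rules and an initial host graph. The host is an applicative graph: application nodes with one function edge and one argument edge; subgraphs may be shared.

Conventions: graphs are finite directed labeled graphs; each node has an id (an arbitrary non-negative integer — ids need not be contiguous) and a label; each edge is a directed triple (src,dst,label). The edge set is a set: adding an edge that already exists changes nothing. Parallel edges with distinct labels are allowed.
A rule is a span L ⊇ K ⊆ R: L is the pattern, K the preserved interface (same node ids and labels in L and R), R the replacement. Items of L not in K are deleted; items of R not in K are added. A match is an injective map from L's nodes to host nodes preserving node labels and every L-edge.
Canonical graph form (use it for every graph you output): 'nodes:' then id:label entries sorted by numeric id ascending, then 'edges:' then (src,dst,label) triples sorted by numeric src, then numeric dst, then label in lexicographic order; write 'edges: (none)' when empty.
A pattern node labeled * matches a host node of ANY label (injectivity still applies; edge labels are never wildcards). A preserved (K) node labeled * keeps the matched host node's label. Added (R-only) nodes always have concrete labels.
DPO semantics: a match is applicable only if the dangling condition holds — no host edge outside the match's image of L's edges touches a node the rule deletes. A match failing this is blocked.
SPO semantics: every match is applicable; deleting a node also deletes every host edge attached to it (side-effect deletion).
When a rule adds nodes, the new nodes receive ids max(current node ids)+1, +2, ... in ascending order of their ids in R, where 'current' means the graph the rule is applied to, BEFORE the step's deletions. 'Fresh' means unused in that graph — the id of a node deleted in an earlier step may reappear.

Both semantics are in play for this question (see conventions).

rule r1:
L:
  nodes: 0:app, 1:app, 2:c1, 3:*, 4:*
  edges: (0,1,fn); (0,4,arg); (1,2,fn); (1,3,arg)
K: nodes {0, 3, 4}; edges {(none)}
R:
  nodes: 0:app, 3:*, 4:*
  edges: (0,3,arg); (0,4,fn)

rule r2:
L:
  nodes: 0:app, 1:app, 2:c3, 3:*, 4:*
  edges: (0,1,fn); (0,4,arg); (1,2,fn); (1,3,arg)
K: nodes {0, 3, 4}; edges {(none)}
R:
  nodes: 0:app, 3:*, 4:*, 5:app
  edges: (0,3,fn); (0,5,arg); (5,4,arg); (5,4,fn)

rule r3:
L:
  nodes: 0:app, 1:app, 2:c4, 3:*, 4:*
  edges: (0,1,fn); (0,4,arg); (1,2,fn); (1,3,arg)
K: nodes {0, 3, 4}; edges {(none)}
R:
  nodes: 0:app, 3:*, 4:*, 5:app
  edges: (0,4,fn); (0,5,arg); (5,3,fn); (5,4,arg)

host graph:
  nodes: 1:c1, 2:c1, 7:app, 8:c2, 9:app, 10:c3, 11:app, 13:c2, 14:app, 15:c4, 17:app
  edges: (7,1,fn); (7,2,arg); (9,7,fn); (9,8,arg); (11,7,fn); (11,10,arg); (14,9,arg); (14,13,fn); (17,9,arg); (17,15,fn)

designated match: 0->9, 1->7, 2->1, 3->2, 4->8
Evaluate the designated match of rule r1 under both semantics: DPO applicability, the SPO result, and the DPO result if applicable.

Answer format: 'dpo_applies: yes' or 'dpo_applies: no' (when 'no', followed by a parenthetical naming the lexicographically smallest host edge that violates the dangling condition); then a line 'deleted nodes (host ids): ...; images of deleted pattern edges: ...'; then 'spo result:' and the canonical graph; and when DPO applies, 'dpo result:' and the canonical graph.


dpo_applies: no
(the rule deletes node 7, which keeps host edge (11,7,fn) outside the match image — the dangling condition fails, DPO blocks; SPO proceeds and side-deletes such edges)
deleted nodes (host ids): 1, 7; images of deleted pattern edges: (7,1,fn); (7,2,arg); (9,7,fn); (9,8,arg)
spo result:
nodes: 2:c1, 8:c2, 9:app, 10:c3, 11:app, 13:c2, 14:app, 15:c4, 17:app
edges: (9,2,arg); (9,8,fn); (11,10,arg); (14,9,arg); (14,13,fn); (17,9,arg); (17,15,fn)


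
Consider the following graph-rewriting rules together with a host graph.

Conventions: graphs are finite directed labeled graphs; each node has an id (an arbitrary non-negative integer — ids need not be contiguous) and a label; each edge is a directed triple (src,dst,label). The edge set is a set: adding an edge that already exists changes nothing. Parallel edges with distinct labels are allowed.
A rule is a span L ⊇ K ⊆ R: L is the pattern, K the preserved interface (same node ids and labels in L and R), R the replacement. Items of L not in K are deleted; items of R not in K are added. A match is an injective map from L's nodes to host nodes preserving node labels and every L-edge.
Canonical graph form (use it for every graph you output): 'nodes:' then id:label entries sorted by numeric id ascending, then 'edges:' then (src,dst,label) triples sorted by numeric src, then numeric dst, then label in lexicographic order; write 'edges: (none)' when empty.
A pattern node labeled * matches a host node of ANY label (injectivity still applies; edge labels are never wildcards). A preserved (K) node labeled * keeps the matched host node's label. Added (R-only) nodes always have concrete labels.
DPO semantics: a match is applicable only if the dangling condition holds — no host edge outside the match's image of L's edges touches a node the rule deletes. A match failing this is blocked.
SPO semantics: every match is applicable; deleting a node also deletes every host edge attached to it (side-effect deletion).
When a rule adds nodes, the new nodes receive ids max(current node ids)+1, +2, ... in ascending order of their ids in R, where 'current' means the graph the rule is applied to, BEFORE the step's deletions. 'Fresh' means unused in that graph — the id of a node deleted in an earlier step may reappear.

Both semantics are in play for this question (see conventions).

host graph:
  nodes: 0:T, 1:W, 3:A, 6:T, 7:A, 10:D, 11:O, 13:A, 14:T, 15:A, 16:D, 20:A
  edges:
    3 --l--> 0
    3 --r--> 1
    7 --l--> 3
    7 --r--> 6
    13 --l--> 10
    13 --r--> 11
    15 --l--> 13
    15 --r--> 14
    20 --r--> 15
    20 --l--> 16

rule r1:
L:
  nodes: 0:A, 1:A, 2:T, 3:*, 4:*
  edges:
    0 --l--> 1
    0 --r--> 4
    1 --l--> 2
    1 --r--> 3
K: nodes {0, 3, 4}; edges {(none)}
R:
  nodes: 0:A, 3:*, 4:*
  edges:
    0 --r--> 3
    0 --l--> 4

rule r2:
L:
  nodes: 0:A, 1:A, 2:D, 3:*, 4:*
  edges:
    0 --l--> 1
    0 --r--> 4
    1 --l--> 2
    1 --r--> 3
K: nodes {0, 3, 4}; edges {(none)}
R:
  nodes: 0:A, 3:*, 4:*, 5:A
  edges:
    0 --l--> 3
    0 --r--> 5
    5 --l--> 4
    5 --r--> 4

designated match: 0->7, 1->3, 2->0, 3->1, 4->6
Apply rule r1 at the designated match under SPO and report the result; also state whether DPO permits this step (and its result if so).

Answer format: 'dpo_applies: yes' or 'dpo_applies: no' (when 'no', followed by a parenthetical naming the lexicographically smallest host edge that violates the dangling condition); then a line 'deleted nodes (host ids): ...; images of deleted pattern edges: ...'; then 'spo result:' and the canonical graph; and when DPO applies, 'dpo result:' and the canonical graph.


dpo_applies: yes
deleted nodes (host ids): 0, 3; images of deleted pattern edges: (3,0,l); (3,1,r); (7,3,l); (7,6,r)
spo result:
nodes: 1:W, 6:T, 7:A, 10:D, 11:O, 13:A, 14:T, 15:A, 16:D, 20:A
edges: (7,1,r); (7,6,l); (13,10,l); (13,11,r); (15,13,l); (15,14,r); (20,15,r); (20,16,l)
dpo result:
nodes: 1:W, 6:T, 7:A, 10:D, 11:O, 13:A, 14:T, 15:A, 16:D, 20:A
edges: (7,1,r); (7,6,l); (13,10,l); (13,11,r); (15,13,l); (15,14,r); (20,15,r); (20,16,l)


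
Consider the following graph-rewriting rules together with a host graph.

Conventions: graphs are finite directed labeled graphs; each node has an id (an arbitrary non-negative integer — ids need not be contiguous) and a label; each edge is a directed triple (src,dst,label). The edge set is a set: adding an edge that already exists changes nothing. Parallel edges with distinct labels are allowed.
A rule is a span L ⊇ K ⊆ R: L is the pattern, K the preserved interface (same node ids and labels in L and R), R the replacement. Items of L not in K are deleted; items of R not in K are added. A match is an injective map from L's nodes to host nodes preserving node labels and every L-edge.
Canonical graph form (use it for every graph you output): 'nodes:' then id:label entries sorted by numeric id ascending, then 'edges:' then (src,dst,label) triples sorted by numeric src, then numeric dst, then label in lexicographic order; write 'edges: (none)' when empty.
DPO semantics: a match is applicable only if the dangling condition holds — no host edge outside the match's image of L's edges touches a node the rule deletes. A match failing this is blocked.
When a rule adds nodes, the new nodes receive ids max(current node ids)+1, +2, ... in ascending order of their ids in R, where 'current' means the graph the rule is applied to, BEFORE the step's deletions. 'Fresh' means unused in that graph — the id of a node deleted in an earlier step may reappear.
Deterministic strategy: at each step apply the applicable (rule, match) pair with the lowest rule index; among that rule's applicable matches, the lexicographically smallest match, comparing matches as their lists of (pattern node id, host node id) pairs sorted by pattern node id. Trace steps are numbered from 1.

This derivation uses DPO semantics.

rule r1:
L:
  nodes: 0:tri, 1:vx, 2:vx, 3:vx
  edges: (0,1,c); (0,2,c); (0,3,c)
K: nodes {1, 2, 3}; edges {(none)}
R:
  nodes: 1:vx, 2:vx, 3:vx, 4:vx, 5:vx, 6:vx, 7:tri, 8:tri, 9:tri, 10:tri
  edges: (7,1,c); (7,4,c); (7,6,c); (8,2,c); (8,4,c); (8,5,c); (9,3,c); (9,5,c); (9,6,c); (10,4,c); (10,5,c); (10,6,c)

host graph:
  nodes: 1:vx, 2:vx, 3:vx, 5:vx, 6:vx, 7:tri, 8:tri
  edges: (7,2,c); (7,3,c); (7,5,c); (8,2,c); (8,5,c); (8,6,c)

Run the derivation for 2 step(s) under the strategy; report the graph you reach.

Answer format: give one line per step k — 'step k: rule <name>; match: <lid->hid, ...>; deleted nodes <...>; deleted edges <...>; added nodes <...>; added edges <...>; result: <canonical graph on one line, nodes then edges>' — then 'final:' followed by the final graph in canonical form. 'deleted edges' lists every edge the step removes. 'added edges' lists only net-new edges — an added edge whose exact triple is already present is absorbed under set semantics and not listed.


step 1: rule r1; match: 0->7, 1->2, 2->3, 3->5; deleted nodes 7; deleted edges (7,2,c); (7,3,c); (7,5,c); added nodes 9, 10, 11, 12, 13, 14, 15; added edges (12,2,c); (12,9,c); (12,11,c); (13,3,c); (13,9,c); (13,10,c); (14,5,c); (14,10,c); (14,11,c); (15,9,c); (15,10,c); (15,11,c); result: nodes: 1:vx, 2:vx, 3:vx, 5:vx, 6:vx, 8:tri, 9:vx, 10:vx, 11:vx, 12:tri, 13:tri, 14:tri, 15:tri edges: (8,2,c); (8,5,c); (8,6,c); (12,2,c); (12,9,c); (12,11,c); (13,3,c); (13,9,c); (13,10,c); (14,5,c); (14,10,c); (14,11,c); (15,9,c); (15,10,c); (15,11,c)
step 2: rule r1; match: 0->8, 1->2, 2->5, 3->6; deleted nodes 8; deleted edges (8,2,c); (8,5,c); (8,6,c); added nodes 16, 17, 18, 19, 20, 21, 22; added edges (19,2,c); (19,16,c); (19,18,c); (20,5,c); (20,16,c); (20,17,c); (21,6,c); (21,17,c); (21,18,c); (22,16,c); (22,17,c); (22,18,c); result: nodes: 1:vx, 2:vx, 3:vx, 5:vx, 6:vx, 9:vx, 10:vx, 11:vx, 12:tri, 13:tri, 14:tri, 15:tri, 16:vx, 17:vx, 18:vx, 19:tri, 20:tri, 21:tri, 22:tri edges: (12,2,c); (12,9,c); (12,11,c); (13,3,c); (13,9,c); (13,10,c); (14,5,c); (14,10,c); (14,11,c); (15,9,c); (15,10,c); (15,11,c); (19,2,c); (19,16,c); (19,18,c); (20,5,c); (20,16,c); (20,17,c); (21,6,c); (21,17,c); (21,18,c); (22,16,c); (22,17,c); (22,18,c)
final:
nodes: 1:vx, 2:vx, 3:vx, 5:vx, 6:vx, 9:vx, 10:vx, 11:vx, 12:tri, 13:tri, 14:tri, 15:tri, 16:vx, 17:vx, 18:vx, 19:tri, 20:tri, 21:tri, 22:tri
edges: (12,2,c); (12,9,c); (12,11,c); (13,3,c); (13,9,c); (13,10,c); (14,5,c); (14,10,c); (14,11,c); (15,9,c); (15,10,c); (15,11,c); (19,2,c); (19,16,c); (19,18,c); (20,5,c); (20,16,c); (20,17,c); (21,6,c); (21,17,c); (21,18,c); (22,16,c); (22,17,c); (22,18,c)


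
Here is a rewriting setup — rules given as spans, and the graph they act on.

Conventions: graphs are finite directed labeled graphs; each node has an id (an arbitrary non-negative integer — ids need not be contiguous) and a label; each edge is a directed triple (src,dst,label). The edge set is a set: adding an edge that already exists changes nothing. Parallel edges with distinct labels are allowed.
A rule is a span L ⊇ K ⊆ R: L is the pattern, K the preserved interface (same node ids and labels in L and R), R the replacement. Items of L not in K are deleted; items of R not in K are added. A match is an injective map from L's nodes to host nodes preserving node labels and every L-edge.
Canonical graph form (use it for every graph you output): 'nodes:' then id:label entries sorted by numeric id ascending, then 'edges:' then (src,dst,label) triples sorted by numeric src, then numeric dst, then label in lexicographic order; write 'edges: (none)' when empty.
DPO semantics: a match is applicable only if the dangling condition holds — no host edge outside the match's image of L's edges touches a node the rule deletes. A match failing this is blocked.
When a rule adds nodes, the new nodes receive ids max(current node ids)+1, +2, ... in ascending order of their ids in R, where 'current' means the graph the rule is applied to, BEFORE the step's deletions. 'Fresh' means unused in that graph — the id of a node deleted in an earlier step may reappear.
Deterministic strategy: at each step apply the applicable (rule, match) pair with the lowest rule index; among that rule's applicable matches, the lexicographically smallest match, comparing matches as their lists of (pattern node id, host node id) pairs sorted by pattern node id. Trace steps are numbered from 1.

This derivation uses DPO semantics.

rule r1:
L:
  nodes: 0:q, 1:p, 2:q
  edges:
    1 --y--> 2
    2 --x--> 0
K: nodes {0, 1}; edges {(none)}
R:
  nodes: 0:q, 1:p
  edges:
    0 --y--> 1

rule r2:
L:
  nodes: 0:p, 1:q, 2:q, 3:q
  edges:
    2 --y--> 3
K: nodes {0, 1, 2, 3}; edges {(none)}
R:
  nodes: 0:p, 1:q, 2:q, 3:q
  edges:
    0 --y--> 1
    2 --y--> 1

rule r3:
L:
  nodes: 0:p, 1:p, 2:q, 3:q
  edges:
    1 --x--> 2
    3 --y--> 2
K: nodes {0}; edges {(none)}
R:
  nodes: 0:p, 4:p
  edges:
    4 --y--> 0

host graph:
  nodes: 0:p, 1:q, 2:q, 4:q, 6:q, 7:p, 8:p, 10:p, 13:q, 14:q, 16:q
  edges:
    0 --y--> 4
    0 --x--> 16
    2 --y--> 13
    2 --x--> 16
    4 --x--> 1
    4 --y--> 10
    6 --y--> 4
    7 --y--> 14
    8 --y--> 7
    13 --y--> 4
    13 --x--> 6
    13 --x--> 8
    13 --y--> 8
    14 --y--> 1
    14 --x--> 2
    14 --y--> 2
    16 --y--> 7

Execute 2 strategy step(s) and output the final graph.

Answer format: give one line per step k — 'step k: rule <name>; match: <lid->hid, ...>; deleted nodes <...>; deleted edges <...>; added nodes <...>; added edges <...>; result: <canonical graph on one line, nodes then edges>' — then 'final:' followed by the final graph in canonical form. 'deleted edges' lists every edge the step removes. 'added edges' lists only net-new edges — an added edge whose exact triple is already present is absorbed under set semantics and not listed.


step 1: rule r2; match: 0->0, 1->1, 2->2, 3->13; deleted nodes (none); deleted edges (2,13,y); added nodes (none); added edges (0,1,y); (2,1,y); result: nodes: 0:p, 1:q, 2:q, 4:q, 6:q, 7:p, 8:p, 10:p, 13:q, 14:q, 16:q edges: (0,1,y); (0,4,y); (0,16,x); (2,1,y); (2,16,x); (4,1,x); (4,10,y); (6,4,y); (7,14,y); (8,7,y); (13,4,y); (13,6,x); (13,8,x); (13,8,y); (14,1,y); (14,2,x); (14,2,y); (16,7,y)
step 2: rule r2; match: 0->0, 1->1, 2->6, 3->4; deleted nodes (none); deleted edges (6,4,y); added nodes (none); added edges (6,1,y); result: nodes: 0:p, 1:q, 2:q, 4:q, 6:q, 7:p, 8:p, 10:p, 13:q, 14:q, 16:q edges: (0,1,y); (0,4,y); (0,16,x); (2,1,y); (2,16,x); (4,1,x); (4,10,y); (6,1,y); (7,14,y); (8,7,y); (13,4,y); (13,6,x); (13,8,x); (13,8,y); (14,1,y); (14,2,x); (14,2,y); (16,7,y)
final:
nodes: 0:p, 1:q, 2:q, 4:q, 6:q, 7:p, 8:p, 10:p, 13:q, 14:q, 16:q
edges: (0,1,y); (0,4,y); (0,16,x); (2,1,y); (2,16,x); (4,1,x); (4,10,y); (6,1,y); (7,14,y); (8,7,y); (13,4,y); (13,6,x); (13,8,x); (13,8,y); (14,1,y); (14,2,x); (14,2,y); (16,7,y)


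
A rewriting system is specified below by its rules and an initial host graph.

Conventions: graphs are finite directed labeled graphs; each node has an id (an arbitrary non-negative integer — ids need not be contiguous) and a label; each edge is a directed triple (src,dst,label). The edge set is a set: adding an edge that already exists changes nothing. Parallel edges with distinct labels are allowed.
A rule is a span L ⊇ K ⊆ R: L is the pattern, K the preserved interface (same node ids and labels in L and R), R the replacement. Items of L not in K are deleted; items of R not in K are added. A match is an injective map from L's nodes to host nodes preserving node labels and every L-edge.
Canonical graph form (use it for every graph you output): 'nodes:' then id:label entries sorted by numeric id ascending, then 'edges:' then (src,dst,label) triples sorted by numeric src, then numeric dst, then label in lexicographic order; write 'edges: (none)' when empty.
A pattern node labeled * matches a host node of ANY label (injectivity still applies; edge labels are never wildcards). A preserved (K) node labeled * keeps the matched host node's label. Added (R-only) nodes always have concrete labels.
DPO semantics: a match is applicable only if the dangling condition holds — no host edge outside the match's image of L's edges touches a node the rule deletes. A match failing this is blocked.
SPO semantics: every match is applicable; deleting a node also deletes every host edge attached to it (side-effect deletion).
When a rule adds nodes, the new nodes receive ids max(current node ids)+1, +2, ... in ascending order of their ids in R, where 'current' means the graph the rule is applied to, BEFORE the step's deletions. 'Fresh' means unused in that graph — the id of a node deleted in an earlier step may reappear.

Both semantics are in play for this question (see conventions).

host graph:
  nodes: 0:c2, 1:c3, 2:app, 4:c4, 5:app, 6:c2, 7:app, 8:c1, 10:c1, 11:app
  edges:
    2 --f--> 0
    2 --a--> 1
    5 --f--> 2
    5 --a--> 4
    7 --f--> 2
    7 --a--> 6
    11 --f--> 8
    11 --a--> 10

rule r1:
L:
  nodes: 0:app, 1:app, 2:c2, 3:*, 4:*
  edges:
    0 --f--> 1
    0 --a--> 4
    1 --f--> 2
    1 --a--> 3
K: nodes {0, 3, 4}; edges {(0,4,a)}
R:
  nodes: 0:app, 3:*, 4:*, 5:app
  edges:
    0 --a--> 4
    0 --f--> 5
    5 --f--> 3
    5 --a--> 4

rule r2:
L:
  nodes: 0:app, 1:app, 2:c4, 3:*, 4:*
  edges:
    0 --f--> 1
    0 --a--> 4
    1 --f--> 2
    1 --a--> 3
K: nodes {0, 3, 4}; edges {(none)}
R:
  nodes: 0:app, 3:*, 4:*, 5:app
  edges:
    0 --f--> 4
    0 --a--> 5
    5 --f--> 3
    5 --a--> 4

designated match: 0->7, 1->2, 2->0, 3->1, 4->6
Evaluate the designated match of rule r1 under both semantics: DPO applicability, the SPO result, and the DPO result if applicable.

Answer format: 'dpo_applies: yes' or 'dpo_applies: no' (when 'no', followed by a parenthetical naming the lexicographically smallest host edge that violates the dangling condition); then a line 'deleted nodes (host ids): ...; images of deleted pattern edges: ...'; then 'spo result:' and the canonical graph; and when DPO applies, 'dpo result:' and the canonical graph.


dpo_applies: no
(the rule deletes node 2, which keeps host edge (5,2,f) outside the match image — the dangling condition fails, DPO blocks; SPO proceeds and side-deletes such edges)
deleted nodes (host ids): 0, 2; images of deleted pattern edges: (2,0,f); (2,1,a); (7,2,f)
spo result:
nodes: 1:c3, 4:c4, 5:app, 6:c2, 7:app, 8:c1, 10:c1, 11:app, 12:app
edges: (5,4,a); (7,6,a); (7,12,f); (11,8,f); (11,10,a); (12,1,f); (12,6,a)


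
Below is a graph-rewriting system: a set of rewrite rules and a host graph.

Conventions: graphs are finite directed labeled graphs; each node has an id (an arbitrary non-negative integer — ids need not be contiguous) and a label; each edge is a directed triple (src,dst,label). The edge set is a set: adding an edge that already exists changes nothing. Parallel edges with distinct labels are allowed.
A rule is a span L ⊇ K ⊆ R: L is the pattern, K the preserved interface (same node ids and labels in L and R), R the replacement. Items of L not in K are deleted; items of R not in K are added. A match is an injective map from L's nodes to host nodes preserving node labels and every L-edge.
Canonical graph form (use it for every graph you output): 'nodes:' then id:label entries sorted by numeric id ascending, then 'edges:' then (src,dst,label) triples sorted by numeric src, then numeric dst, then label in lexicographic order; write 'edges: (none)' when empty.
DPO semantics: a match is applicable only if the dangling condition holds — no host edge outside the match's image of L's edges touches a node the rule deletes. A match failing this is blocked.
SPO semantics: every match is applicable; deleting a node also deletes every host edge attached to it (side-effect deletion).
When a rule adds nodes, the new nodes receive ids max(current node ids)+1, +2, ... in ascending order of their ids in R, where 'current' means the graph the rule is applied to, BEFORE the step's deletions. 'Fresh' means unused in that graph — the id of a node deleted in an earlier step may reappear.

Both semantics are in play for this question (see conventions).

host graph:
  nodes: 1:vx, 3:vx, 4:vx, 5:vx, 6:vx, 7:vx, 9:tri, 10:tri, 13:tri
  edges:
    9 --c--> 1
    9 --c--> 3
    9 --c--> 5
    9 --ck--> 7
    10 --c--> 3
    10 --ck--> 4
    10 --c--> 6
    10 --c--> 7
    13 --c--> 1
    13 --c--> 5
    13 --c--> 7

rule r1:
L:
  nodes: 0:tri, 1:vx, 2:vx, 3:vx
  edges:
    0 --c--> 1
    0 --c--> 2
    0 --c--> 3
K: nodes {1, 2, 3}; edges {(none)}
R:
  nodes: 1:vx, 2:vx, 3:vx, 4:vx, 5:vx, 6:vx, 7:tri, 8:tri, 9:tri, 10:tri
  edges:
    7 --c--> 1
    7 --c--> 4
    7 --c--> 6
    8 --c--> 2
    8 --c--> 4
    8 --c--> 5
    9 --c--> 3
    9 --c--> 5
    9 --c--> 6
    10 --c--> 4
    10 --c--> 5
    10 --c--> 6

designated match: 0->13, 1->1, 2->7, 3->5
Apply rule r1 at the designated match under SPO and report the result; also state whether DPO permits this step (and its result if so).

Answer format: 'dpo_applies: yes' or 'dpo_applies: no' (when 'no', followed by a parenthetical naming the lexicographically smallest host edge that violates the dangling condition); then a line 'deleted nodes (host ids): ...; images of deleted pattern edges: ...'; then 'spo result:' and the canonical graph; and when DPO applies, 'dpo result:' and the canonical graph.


dpo_applies: yes
deleted nodes (host ids): 13; images of deleted pattern edges: (13,1,c); (13,5,c); (13,7,c)
spo result:
nodes: 1:vx, 3:vx, 4:vx, 5:vx, 6:vx, 7:vx, 9:tri, 10:tri, 14:vx, 15:vx, 16:vx, 17:tri, 18:tri, 19:tri, 20:tri
edges: (9,1,c); (9,3,c); (9,5,c); (9,7,ck); (10,3,c); (10,4,ck); (10,6,c); (10,7,c); (17,1,c); (17,14,c); (17,16,c); (18,7,c); (18,14,c); (18,15,c); (19,5,c); (19,15,c); (19,16,c); (20,14,c); (20,15,c); (20,16,c)
dpo result:
nodes: 1:vx, 3:vx, 4:vx, 5:vx, 6:vx, 7:vx, 9:tri, 10:tri, 14:vx, 15:vx, 16:vx, 17:tri, 18:tri, 19:tri, 20:tri
edges: (9,1,c); (9,3,c); (9,5,c); (9,7,ck); (10,3,c); (10,4,ck); (10,6,c); (10,7,c); (17,1,c); (17,14,c); (17,16,c); (18,7,c); (18,14,c); (18,15,c); (19,5,c); (19,15,c); (19,16,c); (20,14,c); (20,15,c); (20,16,c)


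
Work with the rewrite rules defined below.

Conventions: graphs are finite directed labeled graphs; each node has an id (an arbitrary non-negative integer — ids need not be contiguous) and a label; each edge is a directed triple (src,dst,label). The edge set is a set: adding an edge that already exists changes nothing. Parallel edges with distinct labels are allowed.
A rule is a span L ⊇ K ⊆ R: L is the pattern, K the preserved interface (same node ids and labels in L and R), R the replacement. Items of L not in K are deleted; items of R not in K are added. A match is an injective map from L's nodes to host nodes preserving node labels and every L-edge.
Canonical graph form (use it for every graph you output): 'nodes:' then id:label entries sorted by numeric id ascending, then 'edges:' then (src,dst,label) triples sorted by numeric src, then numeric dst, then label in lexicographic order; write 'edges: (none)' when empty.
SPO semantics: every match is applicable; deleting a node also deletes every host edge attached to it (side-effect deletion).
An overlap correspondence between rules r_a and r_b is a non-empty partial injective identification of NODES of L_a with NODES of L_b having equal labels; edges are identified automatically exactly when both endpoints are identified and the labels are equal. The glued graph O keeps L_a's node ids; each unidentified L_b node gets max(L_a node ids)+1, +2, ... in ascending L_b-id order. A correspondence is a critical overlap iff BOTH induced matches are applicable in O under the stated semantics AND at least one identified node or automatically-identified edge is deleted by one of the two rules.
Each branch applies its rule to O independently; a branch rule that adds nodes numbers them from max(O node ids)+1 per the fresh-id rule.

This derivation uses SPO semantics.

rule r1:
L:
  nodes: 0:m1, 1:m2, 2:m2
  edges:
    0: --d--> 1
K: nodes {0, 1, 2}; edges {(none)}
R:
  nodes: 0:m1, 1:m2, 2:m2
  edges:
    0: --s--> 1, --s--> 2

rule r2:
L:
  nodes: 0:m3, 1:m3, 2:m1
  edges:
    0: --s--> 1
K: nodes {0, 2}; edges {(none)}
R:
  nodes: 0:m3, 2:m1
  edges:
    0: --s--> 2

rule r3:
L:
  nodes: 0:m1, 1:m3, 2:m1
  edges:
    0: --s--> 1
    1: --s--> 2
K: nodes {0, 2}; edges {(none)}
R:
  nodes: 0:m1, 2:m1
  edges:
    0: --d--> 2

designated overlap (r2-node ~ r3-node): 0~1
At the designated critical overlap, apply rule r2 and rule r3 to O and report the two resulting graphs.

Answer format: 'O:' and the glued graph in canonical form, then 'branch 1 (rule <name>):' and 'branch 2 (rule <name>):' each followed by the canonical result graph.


O:
nodes: 0:m3, 1:m3, 2:m1, 3:m1, 4:m1
edges: (0,1,s); (0,4,s); (3,0,s)
branch 1 (rule r2):
nodes: 0:m3, 2:m1, 3:m1, 4:m1
edges: (0,2,s); (0,4,s); (3,0,s)
branch 2 (rule r3):
nodes: 1:m3, 2:m1, 3:m1, 4:m1
edges: (3,4,d)


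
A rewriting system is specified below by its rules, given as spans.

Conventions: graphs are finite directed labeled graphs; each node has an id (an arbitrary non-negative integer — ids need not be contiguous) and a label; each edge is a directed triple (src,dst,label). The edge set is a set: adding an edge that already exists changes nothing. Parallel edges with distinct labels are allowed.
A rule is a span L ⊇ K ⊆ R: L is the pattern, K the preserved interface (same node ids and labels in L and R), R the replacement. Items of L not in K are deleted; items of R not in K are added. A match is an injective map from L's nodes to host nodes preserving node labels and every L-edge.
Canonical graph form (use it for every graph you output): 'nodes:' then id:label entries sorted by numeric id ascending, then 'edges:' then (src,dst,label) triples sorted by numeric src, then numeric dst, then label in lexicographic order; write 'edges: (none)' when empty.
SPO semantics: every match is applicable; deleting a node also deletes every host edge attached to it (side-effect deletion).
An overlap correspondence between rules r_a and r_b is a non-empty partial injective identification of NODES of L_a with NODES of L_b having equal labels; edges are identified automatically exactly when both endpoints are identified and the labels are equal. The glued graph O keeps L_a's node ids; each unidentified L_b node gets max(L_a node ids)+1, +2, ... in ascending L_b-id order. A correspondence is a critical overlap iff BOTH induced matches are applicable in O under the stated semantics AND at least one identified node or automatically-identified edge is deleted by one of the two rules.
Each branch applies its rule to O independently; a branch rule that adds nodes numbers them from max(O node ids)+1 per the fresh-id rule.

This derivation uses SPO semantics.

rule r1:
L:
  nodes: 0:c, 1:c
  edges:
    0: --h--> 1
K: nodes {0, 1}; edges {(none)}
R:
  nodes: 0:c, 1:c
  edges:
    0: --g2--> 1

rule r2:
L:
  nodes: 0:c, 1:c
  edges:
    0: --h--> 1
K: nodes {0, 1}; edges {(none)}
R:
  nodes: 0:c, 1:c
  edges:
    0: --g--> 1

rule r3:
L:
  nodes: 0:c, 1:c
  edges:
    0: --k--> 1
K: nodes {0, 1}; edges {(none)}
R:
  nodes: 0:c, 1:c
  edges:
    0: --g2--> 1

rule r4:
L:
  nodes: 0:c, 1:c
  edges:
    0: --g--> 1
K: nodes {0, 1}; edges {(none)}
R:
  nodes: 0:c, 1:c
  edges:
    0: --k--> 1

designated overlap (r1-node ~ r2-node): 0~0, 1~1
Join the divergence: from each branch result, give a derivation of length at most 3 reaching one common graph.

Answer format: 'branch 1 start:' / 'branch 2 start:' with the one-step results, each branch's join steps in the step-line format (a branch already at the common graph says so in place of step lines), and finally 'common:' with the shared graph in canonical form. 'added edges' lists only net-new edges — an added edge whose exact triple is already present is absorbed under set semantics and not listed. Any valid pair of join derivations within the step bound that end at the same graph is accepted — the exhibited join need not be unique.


branch 1 start:
nodes: 0:c, 1:c
edges: (0,1,g2)
branch 2 start:
nodes: 0:c, 1:c
edges: (0,1,g)
branch 1: already at the common graph (0 steps)
branch 2 step 1: rule r4; match: 0->0, 1->1; deleted nodes (none); deleted edges (0,1,g); added nodes (none); added edges (0,1,k); result: nodes: 0:c, 1:c edges: (0,1,k)
branch 2 step 2: rule r3; match: 0->0, 1->1; deleted nodes (none); deleted edges (0,1,k); added nodes (none); added edges (0,1,g2); result: nodes: 0:c, 1:c edges: (0,1,g2)
common:
nodes: 0:c, 1:c
edges: (0,1,g2)
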